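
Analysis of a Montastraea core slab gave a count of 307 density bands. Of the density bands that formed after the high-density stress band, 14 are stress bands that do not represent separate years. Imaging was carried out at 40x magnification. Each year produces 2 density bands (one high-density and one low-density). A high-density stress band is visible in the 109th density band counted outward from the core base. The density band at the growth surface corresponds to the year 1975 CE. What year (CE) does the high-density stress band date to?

1883 CE

The high-density stress band sits at density band 109 from the core base, so 307 − 109 = 198 density bands formed after it.
Excluding 14 false density bands: 198 − 14 = 184.
184 density bands at 2 per year is 184 / 2 = 92 years.
The density band at the growth surface is 1975 CE, so the high-density stress band dates to 1975 − 92 = 1883 CE.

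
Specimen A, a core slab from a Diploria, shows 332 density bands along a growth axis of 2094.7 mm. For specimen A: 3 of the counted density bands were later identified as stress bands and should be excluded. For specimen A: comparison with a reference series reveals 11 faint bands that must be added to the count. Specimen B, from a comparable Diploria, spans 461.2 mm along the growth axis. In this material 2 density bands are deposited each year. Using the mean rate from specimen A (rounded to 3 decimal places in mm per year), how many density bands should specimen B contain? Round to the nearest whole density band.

75 density bands

Specimen A: adjusted count: 332 − 3 + 11 = 340 density bands.
Specimen A: 340 density bands at 2 per year is 340 / 2 = 170 years.
A: Mean rate = 2094.7 mm / 170 years ≈ 12.322 mm/year.
B spans 461.2 / 12.322 = 37.43 years; at 2 density bands per year that is 37.43 × 2 ≈ 75 density bands.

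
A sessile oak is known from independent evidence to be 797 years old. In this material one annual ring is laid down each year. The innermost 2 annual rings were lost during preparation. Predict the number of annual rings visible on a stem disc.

795 annual rings

One annual ring per year gives 797 annual rings over 797 years.
Less the 2 uncaptured annual rings: 797 − 2 = 795.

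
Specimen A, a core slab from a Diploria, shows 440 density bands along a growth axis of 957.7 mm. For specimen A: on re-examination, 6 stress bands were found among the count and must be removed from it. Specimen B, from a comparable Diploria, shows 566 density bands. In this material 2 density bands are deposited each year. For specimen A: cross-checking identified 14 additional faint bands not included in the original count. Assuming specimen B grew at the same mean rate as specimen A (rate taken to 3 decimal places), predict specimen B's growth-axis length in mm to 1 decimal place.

1209.8 mm

Specimen A: after corrections the count is 440 − 6 + 14 = 448 density bands.
Specimen A: with 2 density bands per year, 448 / 2 = 224 years.
A: Extension rate ≈ 957.7 / 224 = 4.275 mm/year.
Specimen B: dividing by 2 density bands per year: 566 / 2 = 283 years. B's length ≈ 4.275 × 283 = 1209.8 mm.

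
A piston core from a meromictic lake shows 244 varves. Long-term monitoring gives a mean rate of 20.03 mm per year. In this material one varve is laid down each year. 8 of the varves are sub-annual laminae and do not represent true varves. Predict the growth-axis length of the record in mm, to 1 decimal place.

4727.1 mm

Correcting the raw count gives 244 − 8 = 236 true varves.
Predicted length = 20.03 mm/year × 236 years = 4727.1 mm.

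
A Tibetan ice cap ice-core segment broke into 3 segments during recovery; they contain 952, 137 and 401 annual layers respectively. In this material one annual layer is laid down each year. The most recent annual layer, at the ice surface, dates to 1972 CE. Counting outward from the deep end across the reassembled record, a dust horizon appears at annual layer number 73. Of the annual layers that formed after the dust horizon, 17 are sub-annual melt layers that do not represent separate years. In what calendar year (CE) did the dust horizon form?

572 CE

Total annual layers = 952 + 137 + 401 = 1490.
Between annual layer 73 and the ice surface there are 1490 − 73 = 1417 annual layers.
Excluding 17 false annual layers: 1417 − 17 = 1400.
The annual layer at the ice surface is 1972 CE, so the dust horizon dates to 1972 − 1400 = 572 CE.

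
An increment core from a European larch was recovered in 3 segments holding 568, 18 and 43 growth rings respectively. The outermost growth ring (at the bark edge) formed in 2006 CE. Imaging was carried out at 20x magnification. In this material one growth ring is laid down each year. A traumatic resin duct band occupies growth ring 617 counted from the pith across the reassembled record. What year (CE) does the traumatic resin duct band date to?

Total growth rings = 568 + 18 + 43 = 629.
629 − 617 = 12 growth rings lie beyond the traumatic resin duct band toward the bark edge.
2006 − 12 = 1994 CE.

1994 CE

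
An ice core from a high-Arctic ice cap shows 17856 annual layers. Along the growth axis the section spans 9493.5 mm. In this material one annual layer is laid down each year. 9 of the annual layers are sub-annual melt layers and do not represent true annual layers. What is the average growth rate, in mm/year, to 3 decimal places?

True annual layer count = 17856 − 9 = 17847.
Extension rate ≈ 9493.5 / 17847 = 0.532 mm/year.

0.532 mm/year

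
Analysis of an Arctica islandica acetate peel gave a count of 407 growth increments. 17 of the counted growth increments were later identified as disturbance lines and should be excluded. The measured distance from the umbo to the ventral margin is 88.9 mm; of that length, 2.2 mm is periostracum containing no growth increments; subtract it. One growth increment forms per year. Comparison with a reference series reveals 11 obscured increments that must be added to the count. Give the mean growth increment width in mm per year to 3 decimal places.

0.216 mm per year

True growth increment count = 407 − 17 + 11 = 401.
Removing the 2.2 mm offcut leaves 88.9 − 2.2 = 86.7 mm.
86.7 mm over 401 years gives 86.7 / 401 ≈ 0.216 mm per year.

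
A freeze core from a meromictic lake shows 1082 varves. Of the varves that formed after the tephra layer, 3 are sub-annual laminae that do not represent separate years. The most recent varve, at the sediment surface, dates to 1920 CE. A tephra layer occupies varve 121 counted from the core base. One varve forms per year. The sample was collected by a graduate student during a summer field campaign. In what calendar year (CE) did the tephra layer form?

1082 − 121 = 961 varves lie beyond the tephra layer toward the sediment surface.
Removing the 3 false varves leaves 961 − 3 = 958 true varves beyond the tephra layer.
Counting back 958 years from 1920 CE places the tephra layer in 1920 − 958 = 962 CE.

962 CE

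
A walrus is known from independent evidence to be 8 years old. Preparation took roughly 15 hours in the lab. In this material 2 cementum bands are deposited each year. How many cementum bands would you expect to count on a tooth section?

With 2 cementum bands per year, 8 years would produce 8 × 2 = 16 cementum bands.
So 16 cementum bands should be present.

16 cementum bands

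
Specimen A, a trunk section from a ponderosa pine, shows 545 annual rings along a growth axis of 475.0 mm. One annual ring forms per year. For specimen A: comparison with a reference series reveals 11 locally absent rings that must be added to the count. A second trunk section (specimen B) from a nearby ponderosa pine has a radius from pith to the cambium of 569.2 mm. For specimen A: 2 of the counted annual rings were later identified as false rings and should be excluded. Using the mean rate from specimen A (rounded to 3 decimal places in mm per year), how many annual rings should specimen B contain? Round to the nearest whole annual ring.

664 annual rings

Specimen A: adjusted count: 545 − 2 + 11 = 554 annual rings.
A: Mean rate = 475.0 mm / 554 years ≈ 0.857 mm/year.
B spans 569.2 / 0.857 = 664.18 years ≈ 664 annual rings.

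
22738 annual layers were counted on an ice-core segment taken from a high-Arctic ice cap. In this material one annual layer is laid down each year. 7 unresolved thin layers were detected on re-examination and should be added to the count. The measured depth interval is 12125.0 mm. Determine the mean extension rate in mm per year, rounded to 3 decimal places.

0.533 mm per year

Correcting the raw count gives 22738 + 7 = 22745 true annual layers.
Mean rate = 12125.0 mm / 22745 years ≈ 0.533 mm per year.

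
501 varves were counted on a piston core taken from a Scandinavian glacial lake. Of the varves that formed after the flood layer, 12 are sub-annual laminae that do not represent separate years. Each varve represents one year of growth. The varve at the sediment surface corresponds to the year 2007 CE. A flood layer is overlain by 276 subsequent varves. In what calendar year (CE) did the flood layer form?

1743 CE

276 varves formed after the flood layer.
Excluding 12 false varves: 276 − 12 = 264.
Counting back 264 years from 2007 CE places the flood layer in 2007 − 264 = 1743 CE.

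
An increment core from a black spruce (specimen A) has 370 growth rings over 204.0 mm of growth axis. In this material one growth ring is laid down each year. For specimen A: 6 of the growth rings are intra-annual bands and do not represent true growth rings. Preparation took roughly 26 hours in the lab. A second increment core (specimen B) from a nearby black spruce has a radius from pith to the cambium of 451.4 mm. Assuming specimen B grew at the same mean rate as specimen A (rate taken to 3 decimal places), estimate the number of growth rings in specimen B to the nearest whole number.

Specimen A: correcting the raw count gives 370 − 6 = 364 true growth rings.
A: Mean rate = 204.0 mm / 364 years ≈ 0.560 mm/year.
Specimen B: 451.4 mm / 0.560 mm per year = 806.07 years ≈ 806 growth rings.

806 growth rings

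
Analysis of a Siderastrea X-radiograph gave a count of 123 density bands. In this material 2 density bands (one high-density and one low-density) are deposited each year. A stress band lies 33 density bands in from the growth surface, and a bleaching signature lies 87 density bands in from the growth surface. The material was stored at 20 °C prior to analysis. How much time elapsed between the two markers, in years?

27 years

Separation: 87 − 33 = 54 density bands.
With 2 density bands per year, 54 / 2 = 27 years.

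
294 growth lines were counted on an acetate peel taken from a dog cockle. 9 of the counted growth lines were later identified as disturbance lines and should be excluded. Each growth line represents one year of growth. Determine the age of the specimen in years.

Adjusted count: 294 − 9 = 285 growth lines.
At one growth line per year, that is 285 years.

285 years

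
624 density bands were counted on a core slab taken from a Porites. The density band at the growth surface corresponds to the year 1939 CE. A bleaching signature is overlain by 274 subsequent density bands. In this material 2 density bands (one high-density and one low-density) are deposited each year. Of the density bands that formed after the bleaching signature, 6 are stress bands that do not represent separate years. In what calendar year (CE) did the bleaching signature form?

1805 CE

There are 274 density bands younger than the bleaching signature.
Removing the 6 false density bands leaves 274 − 6 = 268 true density bands beyond the bleaching signature.
With 2 density bands per year, 268 / 2 = 134 years.
Counting back 134 years from 1939 CE places the bleaching signature in 1939 − 134 = 1805 CE.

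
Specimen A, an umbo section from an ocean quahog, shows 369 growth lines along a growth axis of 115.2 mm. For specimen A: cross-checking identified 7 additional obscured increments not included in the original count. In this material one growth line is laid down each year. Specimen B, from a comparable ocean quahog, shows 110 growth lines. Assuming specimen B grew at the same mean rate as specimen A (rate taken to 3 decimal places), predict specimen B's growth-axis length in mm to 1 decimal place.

Specimen A: correcting the raw count gives 369 + 7 = 376 true growth lines.
A: Extension rate ≈ 115.2 / 376 = 0.306 mm per year.
For B, 0.306 mm/year × 110 years = 33.7 mm.

33.7 mm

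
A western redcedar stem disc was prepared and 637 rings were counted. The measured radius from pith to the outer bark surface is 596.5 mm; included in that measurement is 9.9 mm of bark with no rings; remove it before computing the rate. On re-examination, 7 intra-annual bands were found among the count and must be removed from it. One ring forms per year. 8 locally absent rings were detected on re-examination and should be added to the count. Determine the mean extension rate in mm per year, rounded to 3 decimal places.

After corrections the count is 637 − 7 + 8 = 638 rings.
The growth record spans 596.5 − 9.9 = 586.6 mm.
Mean rate = 586.6 mm / 638 years ≈ 0.919 mm per year.

0.919 mm per year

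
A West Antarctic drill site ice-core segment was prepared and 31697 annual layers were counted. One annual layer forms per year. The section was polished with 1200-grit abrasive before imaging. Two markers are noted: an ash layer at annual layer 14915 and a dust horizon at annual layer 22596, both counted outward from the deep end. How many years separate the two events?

Separation: 22596 − 14915 = 7681 annual layers.
One annual layer per year makes the interval 7681 years.

7681 yr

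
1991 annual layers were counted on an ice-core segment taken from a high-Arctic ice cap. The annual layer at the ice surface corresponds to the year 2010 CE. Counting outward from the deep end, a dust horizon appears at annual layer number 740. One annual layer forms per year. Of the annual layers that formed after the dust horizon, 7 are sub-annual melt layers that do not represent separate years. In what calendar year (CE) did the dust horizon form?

766 CE

1991 − 740 = 1251 annual layers lie beyond the dust horizon toward the ice surface.
Excluding 7 false annual layers: 1251 − 7 = 1244.
Counting back 1244 years from 2010 CE places the dust horizon in 2010 − 1244 = 766 CE.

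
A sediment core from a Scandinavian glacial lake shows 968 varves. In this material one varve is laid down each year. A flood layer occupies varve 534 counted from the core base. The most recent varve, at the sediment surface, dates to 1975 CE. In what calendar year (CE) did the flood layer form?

The flood layer sits at varve 534 from the core base, so 968 − 534 = 434 varves formed after it.
Counting back 434 years from 1975 CE places the flood layer in 1975 − 434 = 1541 CE.

1541 CE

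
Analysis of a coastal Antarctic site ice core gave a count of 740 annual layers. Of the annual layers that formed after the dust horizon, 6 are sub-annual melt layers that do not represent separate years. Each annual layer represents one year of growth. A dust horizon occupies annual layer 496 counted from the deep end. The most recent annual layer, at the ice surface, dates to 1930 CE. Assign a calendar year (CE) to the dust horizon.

740 − 496 = 244 annual layers lie beyond the dust horizon toward the ice surface.
Removing the 6 false annual layers leaves 244 − 6 = 238 true annual layers beyond the dust horizon.
The annual layer at the ice surface is 1930 CE, so the dust horizon dates to 1930 − 238 = 1692 CE.

1692 CE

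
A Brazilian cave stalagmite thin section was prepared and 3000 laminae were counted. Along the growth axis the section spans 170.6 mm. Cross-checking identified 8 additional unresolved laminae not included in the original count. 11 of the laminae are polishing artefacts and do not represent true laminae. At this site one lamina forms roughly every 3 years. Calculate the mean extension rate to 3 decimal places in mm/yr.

True lamina count = 3000 − 11 + 8 = 2997.
2997 laminae at 3 years each span 2997 × 3 = 8991 years.
Extension rate ≈ 170.6 / 8991 = 0.019 mm/yr.

0.019 mm/yr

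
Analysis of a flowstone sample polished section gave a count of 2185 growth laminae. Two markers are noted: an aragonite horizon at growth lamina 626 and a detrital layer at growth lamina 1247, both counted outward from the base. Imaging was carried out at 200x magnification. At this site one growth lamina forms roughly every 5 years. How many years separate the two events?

1247 − 626 = 621 growth laminae lie between the two events.
Multiplying by 5 years per growth lamina: 621 × 5 = 3105 years.

3105 years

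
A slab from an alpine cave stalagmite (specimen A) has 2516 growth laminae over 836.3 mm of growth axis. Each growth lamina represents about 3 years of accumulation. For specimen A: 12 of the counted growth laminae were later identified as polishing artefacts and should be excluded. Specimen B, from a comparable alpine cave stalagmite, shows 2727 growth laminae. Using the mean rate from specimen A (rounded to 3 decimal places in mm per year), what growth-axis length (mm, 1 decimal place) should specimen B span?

908.1 mm

Specimen A: after corrections the count is 2516 − 12 = 2504 growth laminae.
Specimen A: multiplying by 3 years per growth lamina: 2504 × 3 = 7512 years.
A: 836.3 mm over 7512 years gives 836.3 / 7512 ≈ 0.111 mm per year.
Specimen B: multiplying by 3 years per growth lamina: 2727 × 3 = 8181 years. B's length ≈ 0.111 × 8181 = 908.1 mm.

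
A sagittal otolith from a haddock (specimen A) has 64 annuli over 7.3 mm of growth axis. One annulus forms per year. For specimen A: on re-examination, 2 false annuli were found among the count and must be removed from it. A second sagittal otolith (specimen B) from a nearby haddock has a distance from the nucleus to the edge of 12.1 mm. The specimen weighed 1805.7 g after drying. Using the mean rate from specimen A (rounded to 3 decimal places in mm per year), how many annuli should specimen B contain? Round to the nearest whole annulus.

103 annuli

Specimen A: after corrections the count is 64 − 2 = 62 annuli.
A: Extension rate ≈ 7.3 / 62 = 0.118 mm/year.
For B, 12.1 / 0.118 = 102.54 years ≈ 103 annuli.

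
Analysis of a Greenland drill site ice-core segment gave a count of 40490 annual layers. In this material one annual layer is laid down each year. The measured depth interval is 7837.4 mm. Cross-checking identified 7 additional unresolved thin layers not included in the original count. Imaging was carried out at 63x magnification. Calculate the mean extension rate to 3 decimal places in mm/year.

0.194 mm/year

True annual layer count = 40490 + 7 = 40497.
Mean rate = 7837.4 mm / 40497 years ≈ 0.194 mm/year.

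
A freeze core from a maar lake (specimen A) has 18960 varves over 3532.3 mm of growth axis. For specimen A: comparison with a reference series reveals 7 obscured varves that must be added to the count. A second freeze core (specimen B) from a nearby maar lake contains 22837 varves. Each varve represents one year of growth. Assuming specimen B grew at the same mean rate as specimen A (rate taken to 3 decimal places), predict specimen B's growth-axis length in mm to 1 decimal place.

Specimen A: after corrections the count is 18960 + 7 = 18967 varves.
A: 3532.3 mm over 18967 years gives 3532.3 / 18967 ≈ 0.186 mm/yr.
For B, 0.186 mm/year × 22837 years = 4247.7 mm.

4247.7 mm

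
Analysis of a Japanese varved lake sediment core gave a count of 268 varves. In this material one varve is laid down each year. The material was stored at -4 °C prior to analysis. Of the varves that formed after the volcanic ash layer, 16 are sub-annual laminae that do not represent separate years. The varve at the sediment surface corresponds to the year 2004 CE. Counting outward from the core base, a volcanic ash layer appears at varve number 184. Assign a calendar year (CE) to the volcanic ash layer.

1936 CE

The volcanic ash layer sits at varve 184 from the core base, so 268 − 184 = 84 varves formed after it.
84 − 16 false = 68 true varves after the volcanic ash layer.
The varve at the sediment surface is 2004 CE, so the volcanic ash layer dates to 2004 − 68 = 1936 CE.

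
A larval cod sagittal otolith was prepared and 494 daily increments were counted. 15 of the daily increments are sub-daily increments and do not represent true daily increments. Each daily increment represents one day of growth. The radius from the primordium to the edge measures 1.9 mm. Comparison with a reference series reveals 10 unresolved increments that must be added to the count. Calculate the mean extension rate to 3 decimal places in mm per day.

Correcting the raw count gives 494 − 15 + 10 = 489 true daily increments.
Extension rate ≈ 1.9 / 489 = 0.004 mm per day.

0.004 mm per day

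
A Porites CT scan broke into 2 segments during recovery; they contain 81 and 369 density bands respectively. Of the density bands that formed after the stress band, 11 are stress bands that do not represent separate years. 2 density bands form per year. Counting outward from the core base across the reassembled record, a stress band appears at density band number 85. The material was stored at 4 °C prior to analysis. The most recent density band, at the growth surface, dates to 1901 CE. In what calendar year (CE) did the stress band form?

Total density bands = 81 + 369 = 450.
Between density band 85 and the growth surface there are 450 − 85 = 365 density bands.
Removing the 11 false density bands leaves 365 − 11 = 354 true density bands beyond the stress band.
Dividing by 2 density bands per year: 354 / 2 = 177 years.
The density band at the growth surface is 1901 CE, so the stress band dates to 1901 − 177 = 1724 CE.

1724 CE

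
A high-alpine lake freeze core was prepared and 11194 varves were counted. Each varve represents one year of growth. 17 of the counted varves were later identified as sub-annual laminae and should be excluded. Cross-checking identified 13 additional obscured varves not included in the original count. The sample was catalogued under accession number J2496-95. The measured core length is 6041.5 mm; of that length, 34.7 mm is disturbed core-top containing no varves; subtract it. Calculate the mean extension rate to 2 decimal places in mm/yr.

0.54 mm/yr

True varve count = 11194 − 17 + 13 = 11190.
The growth record spans 6041.5 − 34.7 = 6006.8 mm.
Extension rate ≈ 6006.8 / 11190 = 0.54 mm/yr.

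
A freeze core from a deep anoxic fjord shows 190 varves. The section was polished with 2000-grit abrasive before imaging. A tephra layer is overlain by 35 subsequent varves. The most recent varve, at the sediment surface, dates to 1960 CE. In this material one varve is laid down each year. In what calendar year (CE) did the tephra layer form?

35 varves formed after the tephra layer.
1960 − 35 = 1925 CE.

1925 CE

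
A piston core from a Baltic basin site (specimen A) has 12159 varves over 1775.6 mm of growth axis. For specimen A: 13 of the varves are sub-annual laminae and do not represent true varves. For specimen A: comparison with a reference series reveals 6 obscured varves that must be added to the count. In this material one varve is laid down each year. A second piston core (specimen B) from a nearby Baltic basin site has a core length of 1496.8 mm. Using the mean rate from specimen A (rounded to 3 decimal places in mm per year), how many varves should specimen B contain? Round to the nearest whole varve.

10252 varves

Specimen A: true varve count = 12159 − 13 + 6 = 12152.
A: 1775.6 mm over 12152 years gives 1775.6 / 12152 ≈ 0.146 mm/year.
B spans 1496.8 / 0.146 = 10252.05 years ≈ 10252 varves.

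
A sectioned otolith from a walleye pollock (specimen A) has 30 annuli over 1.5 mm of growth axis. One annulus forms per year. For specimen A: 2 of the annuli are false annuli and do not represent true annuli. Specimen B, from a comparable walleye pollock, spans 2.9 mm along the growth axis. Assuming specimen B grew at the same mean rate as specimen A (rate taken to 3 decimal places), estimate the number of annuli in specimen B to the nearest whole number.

54 annuli

Specimen A: after corrections the count is 30 − 2 = 28 annuli.
A: 1.5 mm over 28 years gives 1.5 / 28 ≈ 0.054 mm/year.
For B, 2.9 / 0.054 = 53.70 years ≈ 54 annuli.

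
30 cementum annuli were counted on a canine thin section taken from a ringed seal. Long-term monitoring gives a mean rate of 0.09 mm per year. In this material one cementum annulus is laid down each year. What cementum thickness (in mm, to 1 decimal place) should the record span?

2.7 mm

30 years of growth are recorded.
Predicted length = 0.09 mm/year × 30 years = 2.7 mm.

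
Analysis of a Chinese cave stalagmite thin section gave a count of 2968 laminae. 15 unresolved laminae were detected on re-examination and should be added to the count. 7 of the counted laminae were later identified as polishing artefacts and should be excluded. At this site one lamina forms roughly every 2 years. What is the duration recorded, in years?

5952 yr

Adjusted count: 2968 − 7 + 15 = 2976 laminae.
2976 laminae at 2 years each span 2976 × 2 = 5952 years.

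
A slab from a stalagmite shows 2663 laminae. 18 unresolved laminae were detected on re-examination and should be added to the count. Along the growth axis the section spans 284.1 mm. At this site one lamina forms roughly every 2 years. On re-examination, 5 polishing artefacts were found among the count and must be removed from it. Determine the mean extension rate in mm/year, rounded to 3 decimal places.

0.053 mm/year

True lamina count = 2663 − 5 + 18 = 2676.
At 2 years per lamina, 2676 × 2 = 5352 years.
Mean rate = 284.1 mm / 5352 years ≈ 0.053 mm/year.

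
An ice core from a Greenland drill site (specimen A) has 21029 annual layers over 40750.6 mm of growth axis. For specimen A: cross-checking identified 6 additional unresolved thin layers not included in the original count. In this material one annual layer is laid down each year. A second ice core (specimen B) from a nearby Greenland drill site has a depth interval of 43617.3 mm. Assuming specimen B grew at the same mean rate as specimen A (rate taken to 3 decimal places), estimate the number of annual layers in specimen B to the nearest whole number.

22518 annual layers

Specimen A: after corrections the count is 21029 + 6 = 21035 annual layers.
A: Extension rate ≈ 40750.6 / 21035 = 1.937 mm/yr.
For B, 43617.3 / 1.937 = 22517.97 years ≈ 22518 annual layers.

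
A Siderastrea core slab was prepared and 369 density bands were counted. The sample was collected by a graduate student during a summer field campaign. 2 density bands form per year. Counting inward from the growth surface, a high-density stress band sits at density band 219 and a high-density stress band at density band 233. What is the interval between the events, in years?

7 years

Separation: 233 − 219 = 14 density bands.
Dividing by 2 density bands per year: 14 / 2 = 7 years.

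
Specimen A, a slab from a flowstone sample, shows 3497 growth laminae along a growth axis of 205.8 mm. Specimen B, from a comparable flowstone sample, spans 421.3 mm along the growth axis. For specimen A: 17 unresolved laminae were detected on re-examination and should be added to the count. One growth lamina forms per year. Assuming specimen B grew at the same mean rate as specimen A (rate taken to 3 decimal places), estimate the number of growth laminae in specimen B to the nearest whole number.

Specimen A: after corrections the count is 3497 + 17 = 3514 growth laminae.
A: Mean rate = 205.8 mm / 3514 years ≈ 0.059 mm per year.
B spans 421.3 / 0.059 = 7140.68 years ≈ 7141 growth laminae.

7141 growth laminae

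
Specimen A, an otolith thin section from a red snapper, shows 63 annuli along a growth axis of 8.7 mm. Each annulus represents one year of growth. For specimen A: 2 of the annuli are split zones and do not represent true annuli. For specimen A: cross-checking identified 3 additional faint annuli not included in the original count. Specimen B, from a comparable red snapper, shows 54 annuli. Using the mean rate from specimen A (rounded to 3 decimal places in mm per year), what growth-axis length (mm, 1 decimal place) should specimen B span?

Specimen A: true annulus count = 63 − 2 + 3 = 64.
A: Extension rate ≈ 8.7 / 64 = 0.136 mm per year.
B's length ≈ 0.136 × 54 = 7.3 mm.

7.3 mm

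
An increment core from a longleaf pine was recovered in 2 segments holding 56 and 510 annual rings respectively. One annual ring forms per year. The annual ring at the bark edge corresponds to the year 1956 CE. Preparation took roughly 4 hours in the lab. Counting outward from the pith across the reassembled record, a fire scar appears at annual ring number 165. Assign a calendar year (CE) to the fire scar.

1555 CE

Total annual rings = 56 + 510 = 566.
566 − 165 = 401 annual rings lie beyond the fire scar toward the bark edge.
Counting back 401 years from 1956 CE places the fire scar in 1956 − 401 = 1555 CE.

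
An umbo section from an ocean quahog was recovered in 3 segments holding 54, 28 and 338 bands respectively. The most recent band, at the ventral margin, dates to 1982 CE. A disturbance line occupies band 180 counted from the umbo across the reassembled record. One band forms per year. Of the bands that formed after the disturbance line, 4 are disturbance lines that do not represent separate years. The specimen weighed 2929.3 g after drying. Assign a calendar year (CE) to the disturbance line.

Total bands = 54 + 28 + 338 = 420.
The disturbance line sits at band 180 from the umbo, so 420 − 180 = 240 bands formed after it.
Removing the 4 false bands leaves 240 − 4 = 236 true bands beyond the disturbance line.
1982 − 236 = 1746 CE.

1746 CE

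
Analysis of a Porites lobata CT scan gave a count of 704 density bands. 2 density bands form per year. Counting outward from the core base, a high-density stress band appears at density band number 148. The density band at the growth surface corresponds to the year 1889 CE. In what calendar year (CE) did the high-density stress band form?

1611 CE

Between density band 148 and the growth surface there are 704 − 148 = 556 density bands.
556 density bands at 2 per year is 556 / 2 = 278 years.
The density band at the growth surface is 1889 CE, so the high-density stress band dates to 1889 − 278 = 1611 CE.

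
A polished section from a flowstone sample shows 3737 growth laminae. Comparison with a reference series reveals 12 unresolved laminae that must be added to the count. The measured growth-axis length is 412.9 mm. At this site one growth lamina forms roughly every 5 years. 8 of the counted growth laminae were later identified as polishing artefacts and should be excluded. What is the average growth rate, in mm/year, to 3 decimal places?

After corrections the count is 3737 − 8 + 12 = 3741 growth laminae.
Multiplying by 5 years per growth lamina: 3741 × 5 = 18705 years.
Mean rate = 412.9 mm / 18705 years ≈ 0.022 mm/year.

0.022 mm/year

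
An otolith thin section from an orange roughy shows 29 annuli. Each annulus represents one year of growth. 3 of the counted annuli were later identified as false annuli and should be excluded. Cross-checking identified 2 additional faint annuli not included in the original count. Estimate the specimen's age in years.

28 years

Adjusted count: 29 − 3 + 2 = 28 annuli.
With a one-to-one annulus periodicity this is 28 years.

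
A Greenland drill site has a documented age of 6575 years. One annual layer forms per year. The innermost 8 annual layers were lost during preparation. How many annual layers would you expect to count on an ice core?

6567 annual layers

Expected annual layers over 6575 years: 6575.
Less the 8 uncaptured annual layers: 6575 − 8 = 6567.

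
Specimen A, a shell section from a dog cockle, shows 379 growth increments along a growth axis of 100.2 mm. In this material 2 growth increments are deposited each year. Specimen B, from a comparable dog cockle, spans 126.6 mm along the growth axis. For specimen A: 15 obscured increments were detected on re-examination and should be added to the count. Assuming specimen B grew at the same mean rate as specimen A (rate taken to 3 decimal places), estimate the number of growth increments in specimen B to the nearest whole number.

497 growth increments

Specimen A: correcting the raw count gives 379 + 15 = 394 true growth increments.
Specimen A: 394 growth increments at 2 per year is 394 / 2 = 197 years.
A: Mean rate = 100.2 mm / 197 years ≈ 0.509 mm/yr.
Specimen B: 126.6 mm / 0.509 mm per year = 248.72 years; at 2 growth increments per year that is 248.72 × 2 ≈ 497 growth increments.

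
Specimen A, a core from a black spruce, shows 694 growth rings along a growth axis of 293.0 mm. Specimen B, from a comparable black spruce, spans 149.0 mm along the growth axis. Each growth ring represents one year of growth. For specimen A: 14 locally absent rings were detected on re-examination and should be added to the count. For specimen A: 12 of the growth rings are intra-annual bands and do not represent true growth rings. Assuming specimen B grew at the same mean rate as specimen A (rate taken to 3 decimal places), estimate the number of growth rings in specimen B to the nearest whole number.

Specimen A: true growth ring count = 694 − 12 + 14 = 696.
A: Mean rate = 293.0 mm / 696 years ≈ 0.421 mm/year.
For B, 149.0 / 0.421 = 353.92 years ≈ 354 growth rings.

354 growth rings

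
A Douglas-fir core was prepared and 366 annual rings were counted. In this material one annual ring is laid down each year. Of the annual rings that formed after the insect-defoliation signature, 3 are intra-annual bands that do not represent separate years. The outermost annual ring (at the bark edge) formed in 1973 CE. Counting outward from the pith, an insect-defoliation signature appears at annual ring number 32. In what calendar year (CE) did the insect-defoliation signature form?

The insect-defoliation signature sits at annual ring 32 from the pith, so 366 − 32 = 334 annual rings formed after it.
Removing the 3 false annual rings leaves 334 − 3 = 331 true annual rings beyond the insect-defoliation signature.
1973 − 331 = 1642 CE.

1642 CE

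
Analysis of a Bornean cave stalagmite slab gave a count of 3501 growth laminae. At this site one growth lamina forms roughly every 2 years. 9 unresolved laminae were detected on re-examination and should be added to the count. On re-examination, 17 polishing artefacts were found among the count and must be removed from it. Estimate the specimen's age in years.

Correcting the raw count gives 3501 − 17 + 9 = 3493 true growth laminae.
At 2 years per growth lamina, 3493 × 2 = 6986 years.

6986 yr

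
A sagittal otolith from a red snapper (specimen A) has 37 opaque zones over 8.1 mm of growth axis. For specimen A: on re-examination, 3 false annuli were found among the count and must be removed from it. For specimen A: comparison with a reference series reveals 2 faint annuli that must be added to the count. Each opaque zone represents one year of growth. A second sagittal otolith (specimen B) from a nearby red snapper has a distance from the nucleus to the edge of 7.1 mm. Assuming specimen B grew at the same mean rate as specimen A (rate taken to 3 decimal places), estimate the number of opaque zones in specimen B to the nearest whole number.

Specimen A: true opaque zone count = 37 − 3 + 2 = 36.
A: 8.1 mm over 36 years gives 8.1 / 36 ≈ 0.225 mm per year.
Specimen B: 7.1 mm / 0.225 mm per year = 31.56 years ≈ 32 opaque zones.

32 opaque zones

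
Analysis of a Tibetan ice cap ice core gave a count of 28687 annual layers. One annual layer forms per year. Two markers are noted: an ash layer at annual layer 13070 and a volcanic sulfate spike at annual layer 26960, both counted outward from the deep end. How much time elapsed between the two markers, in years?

13890 years

The two markers are separated by 26960 − 13070 = 13890 annual layers.
That is 13890 years at one annual layer per year.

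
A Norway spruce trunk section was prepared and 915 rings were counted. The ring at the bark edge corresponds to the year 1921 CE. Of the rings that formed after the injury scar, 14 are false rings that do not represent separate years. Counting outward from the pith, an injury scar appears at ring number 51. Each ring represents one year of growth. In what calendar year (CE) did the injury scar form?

1071 CE

Between ring 51 and the bark edge there are 915 − 51 = 864 rings.
Excluding 14 false rings: 864 − 14 = 850.
1921 − 850 = 1071 CE.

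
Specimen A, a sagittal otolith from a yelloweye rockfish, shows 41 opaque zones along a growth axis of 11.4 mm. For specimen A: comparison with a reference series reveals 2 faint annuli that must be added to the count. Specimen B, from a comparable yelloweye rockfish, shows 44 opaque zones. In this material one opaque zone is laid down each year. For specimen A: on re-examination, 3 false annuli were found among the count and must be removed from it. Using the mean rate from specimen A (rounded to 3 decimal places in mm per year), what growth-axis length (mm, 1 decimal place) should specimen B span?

12.5 mm

Specimen A: adjusted count: 41 − 3 + 2 = 40 opaque zones.
A: 11.4 mm over 40 years gives 11.4 / 40 ≈ 0.285 mm per year.
Length of B = 0.285 × 44 = 12.5 mm.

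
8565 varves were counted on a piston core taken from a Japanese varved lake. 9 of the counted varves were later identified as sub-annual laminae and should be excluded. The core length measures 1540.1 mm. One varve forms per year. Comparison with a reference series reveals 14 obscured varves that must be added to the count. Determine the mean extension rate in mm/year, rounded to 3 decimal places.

Correcting the raw count gives 8565 − 9 + 14 = 8570 true varves.
1540.1 mm over 8570 years gives 1540.1 / 8570 ≈ 0.180 mm/year.

0.180 mm/year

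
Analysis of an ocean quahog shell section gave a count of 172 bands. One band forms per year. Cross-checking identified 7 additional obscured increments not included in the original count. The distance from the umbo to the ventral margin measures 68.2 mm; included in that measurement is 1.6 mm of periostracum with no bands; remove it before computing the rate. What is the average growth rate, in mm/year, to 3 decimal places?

0.372 mm/year

After corrections the count is 172 + 7 = 179 bands.
The growth record spans 68.2 − 1.6 = 66.6 mm.
66.6 mm over 179 years gives 66.6 / 179 ≈ 0.372 mm/year.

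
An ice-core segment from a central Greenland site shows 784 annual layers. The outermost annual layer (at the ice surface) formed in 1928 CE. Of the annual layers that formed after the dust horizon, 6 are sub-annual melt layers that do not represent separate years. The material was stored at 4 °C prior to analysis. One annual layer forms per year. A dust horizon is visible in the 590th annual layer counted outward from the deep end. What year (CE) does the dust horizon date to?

The dust horizon sits at annual layer 590 from the deep end, so 784 − 590 = 194 annual layers formed after it.
194 − 6 false = 188 true annual layers after the dust horizon.
The annual layer at the ice surface is 1928 CE, so the dust horizon dates to 1928 − 188 = 1740 CE.

1740 CE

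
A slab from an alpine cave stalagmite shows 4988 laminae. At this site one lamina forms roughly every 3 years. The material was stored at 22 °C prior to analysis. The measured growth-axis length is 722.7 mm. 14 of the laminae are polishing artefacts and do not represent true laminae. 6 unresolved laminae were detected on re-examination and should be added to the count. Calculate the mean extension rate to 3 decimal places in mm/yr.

True lamina count = 4988 − 14 + 6 = 4980.
4980 laminae at 3 years each span 4980 × 3 = 14940 years.
722.7 mm over 14940 years gives 722.7 / 14940 ≈ 0.048 mm/yr.

0.048 mm/yr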